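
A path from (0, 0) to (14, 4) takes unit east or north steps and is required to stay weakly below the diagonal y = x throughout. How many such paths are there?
Number of paths = 2244

By the reflection principle (André's argument), the number of monotone paths to (14, 4) with n ≤ m that never go above y = x is C(18, 14) − C(18, 15) = 3060 − 816 = 2244.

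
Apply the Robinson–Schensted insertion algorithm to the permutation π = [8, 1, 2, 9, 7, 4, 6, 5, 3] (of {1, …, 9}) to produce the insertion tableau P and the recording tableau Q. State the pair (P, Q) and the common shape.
P = [1, 2, 3, 5] / [4, 9] / [6] / [7] / [8];  Q = [1, 3, 4, 7] / [2, 5] / [6] / [8] / [9];  common shape = (4, 2, 1, 1, 1)

Row-insert the values π_1, π_2, … into P one at a time, bumping the leftmost entry strictly greater than the inserted value down to the next row. The recording tableau Q records, in position (i, j), the step at which that cell was added to P.
  Insert 8 (step 1): P = [8];  Q = [1]
  Insert 1 (step 2): P = [1] / [8];  Q = [1] / [2]
  Insert 2 (step 3): P = [1, 2] / [8];  Q = [1, 3] / [2]
  Insert 9 (step 4): P = [1, 2, 9] / [8];  Q = [1, 3, 4] / [2]
  Insert 7 (step 5): P = [1, 2, 7] / [8, 9];  Q = [1, 3, 4] / [2, 5]
  Insert 4 (step 6): P = [1, 2, 4] / [7, 9] / [8];  Q = [1, 3, 4] / [2, 5] / [6]
  Insert 6 (step 7): P = [1, 2, 4, 6] / [7, 9] / [8];  Q = [1, 3, 4, 7] / [2, 5] / [6]
  Insert 5 (step 8): P = [1, 2, 4, 5] / [6, 9] / [7] / [8];  Q = [1, 3, 4, 7] / [2, 5] / [6] / [8]
  Insert 3 (step 9): P = [1, 2, 3, 5] / [4, 9] / [6] / [7] / [8];  Q = [1, 3, 4, 7] / [2, 5] / [6] / [8] / [9]
Final shape: (4, 2, 1, 1, 1).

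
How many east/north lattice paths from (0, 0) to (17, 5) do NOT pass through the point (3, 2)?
Number of paths = 19534

Total paths from (0, 0) to (17, 5): C(22, 17) = 26334. Paths through (3, 2): (paths (0, 0) → (3, 2)) × (paths (3, 2) → (17, 5)) = C(5, 3) · C(17, 14) = 10 · 680 = 6800. Avoidance count = 26334 − 6800 = 19534.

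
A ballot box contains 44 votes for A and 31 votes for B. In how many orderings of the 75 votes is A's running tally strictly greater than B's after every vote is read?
Strict-lead orderings = 196730953512334039344

Total orderings of the 75 votes with 44 for A: C(75, 44) = 1134986270263465611600. By the Bertrand ballot formula (Cycle Lemma / reflection principle), the number of orderings in which A is strictly ahead of B throughout is (p − q)/(p + q) · C(p + q, p) = (44 − 31)/(44 + 31) · 1134986270263465611600 = 196730953512334039344.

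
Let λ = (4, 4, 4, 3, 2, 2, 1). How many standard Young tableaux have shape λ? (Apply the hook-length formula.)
# SYT of shape (4, 4, 4, 3, 2, 2, 1) = 48498450

Hook-length formula: f^λ = n! / Π hook(c), product over all cells c of the Young diagram. For λ = (4, 4, 4, 3, 2, 2, 1), n = 20 boxes. Hook lengths by row (left-to-right, top-to-bottom): [10, 8, 5, 3]; [9, 7, 4, 2]; [8, 6, 3, 1]; [6, 4, 1]; [4, 2]; [3, 1]; [1]. Product of hooks = 50164531200. So f^λ = 20! / 50164531200 = 2432902008176640000 / 50164531200 = 48498450.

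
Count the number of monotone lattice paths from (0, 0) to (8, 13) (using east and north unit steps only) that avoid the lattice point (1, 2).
Number of paths = 108018

Total paths from (0, 0) to (8, 13): C(21, 8) = 203490. Paths through (1, 2): (paths (0, 0) → (1, 2)) × (paths (1, 2) → (8, 13)) = C(3, 1) · C(18, 7) = 3 · 31824 = 95472. Avoidance count = 203490 − 95472 = 108018.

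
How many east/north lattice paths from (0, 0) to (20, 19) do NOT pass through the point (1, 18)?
Number of paths = 68923264030

Total paths from (0, 0) to (20, 19): C(39, 20) = 68923264410. Paths through (1, 18): (paths (0, 0) → (1, 18)) × (paths (1, 18) → (20, 19)) = C(19, 1) · C(20, 19) = 19 · 20 = 380. Avoidance count = 68923264410 − 380 = 68923264030.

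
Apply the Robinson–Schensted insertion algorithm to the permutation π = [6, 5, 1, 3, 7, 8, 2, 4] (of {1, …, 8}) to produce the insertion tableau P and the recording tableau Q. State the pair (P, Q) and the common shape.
P = [1, 2, 4, 8] / [3, 7] / [5] / [6];  Q = [1, 4, 5, 6] / [2, 8] / [3] / [7];  common shape = (4, 2, 1, 1)

Row-insert the values π_1, π_2, … into P one at a time, bumping the leftmost entry strictly greater than the inserted value down to the next row. The recording tableau Q records, in position (i, j), the step at which that cell was added to P.
  Insert 6 (step 1): P = [6];  Q = [1]
  Insert 5 (step 2): P = [5] / [6];  Q = [1] / [2]
  Insert 1 (step 3): P = [1] / [5] / [6];  Q = [1] / [2] / [3]
  Insert 3 (step 4): P = [1, 3] / [5] / [6];  Q = [1, 4] / [2] / [3]
  Insert 7 (step 5): P = [1, 3, 7] / [5] / [6];  Q = [1, 4, 5] / [2] / [3]
  Insert 8 (step 6): P = [1, 3, 7, 8] / [5] / [6];  Q = [1, 4, 5, 6] / [2] / [3]
  Insert 2 (step 7): P = [1, 2, 7, 8] / [3] / [5] / [6];  Q = [1, 4, 5, 6] / [2] / [3] / [7]
  Insert 4 (step 8): P = [1, 2, 4, 8] / [3, 7] / [5] / [6];  Q = [1, 4, 5, 6] / [2, 8] / [3] / [7]
Final shape: (4, 2, 1, 1).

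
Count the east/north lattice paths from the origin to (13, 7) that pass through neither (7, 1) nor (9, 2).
Number of paths = 66222

Inclusion–exclusion. Total paths: C(20, 13) = 77520. Through P₁: C(8, 7)·C(12, 6) = 7392. Through P₂: C(11, 9)·C(9, 4) = 6930. Since P₁ is strictly southwest of P₂, a monotone path through both must visit P₁ then P₂; paths through both = C(8, 7)·C(3, 2)·C(9, 4) = 3024. Avoid both = 77520 − 7392 − 6930 + 3024 = 66222.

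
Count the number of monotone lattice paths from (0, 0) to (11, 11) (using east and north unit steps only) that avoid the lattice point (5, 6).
Number of paths = 491988

Total paths from (0, 0) to (11, 11): C(22, 11) = 705432. Paths through (5, 6): (paths (0, 0) → (5, 6)) × (paths (5, 6) → (11, 11)) = C(11, 5) · C(11, 6) = 462 · 462 = 213444. Avoidance count = 705432 − 213444 = 491988.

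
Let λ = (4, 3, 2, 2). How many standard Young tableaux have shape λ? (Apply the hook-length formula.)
# SYT of shape (4, 3, 2, 2) = 1320

Hook-length formula: f^λ = n! / Π hook(c), product over all cells c of the Young diagram. For λ = (4, 3, 2, 2), n = 11 boxes. Hook lengths by row (left-to-right, top-to-bottom): [7, 6, 3, 1]; [5, 4, 1]; [3, 2]; [2, 1]. Product of hooks = 30240. So f^λ = 11! / 30240 = 39916800 / 30240 = 1320.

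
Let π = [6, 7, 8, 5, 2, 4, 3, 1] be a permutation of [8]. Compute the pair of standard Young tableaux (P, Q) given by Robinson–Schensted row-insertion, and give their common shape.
P = [1, 3, 8] / [2, 7] / [4] / [5] / [6];  Q = [1, 2, 3] / [4, 6] / [5] / [7] / [8];  common shape = (3, 2, 1, 1, 1)

Row-insert the values π_1, π_2, … into P one at a time, bumping the leftmost entry strictly greater than the inserted value down to the next row. The recording tableau Q records, in position (i, j), the step at which that cell was added to P.
  Insert 6 (step 1): P = [6];  Q = [1]
  Insert 7 (step 2): P = [6, 7];  Q = [1, 2]
  Insert 8 (step 3): P = [6, 7, 8];  Q = [1, 2, 3]
  Insert 5 (step 4): P = [5, 7, 8] / [6];  Q = [1, 2, 3] / [4]
  Insert 2 (step 5): P = [2, 7, 8] / [5] / [6];  Q = [1, 2, 3] / [4] / [5]
  Insert 4 (step 6): P = [2, 4, 8] / [5, 7] / [6];  Q = [1, 2, 3] / [4, 6] / [5]
  Insert 3 (step 7): P = [2, 3, 8] / [4, 7] / [5] / [6];  Q = [1, 2, 3] / [4, 6] / [5] / [7]
  Insert 1 (step 8): P = [1, 3, 8] / [2, 7] / [4] / [5] / [6];  Q = [1, 2, 3] / [4, 6] / [5] / [7] / [8]
Final shape: (3, 2, 1, 1, 1).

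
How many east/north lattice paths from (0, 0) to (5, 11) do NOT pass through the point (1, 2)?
Number of paths = 2223

Total paths from (0, 0) to (5, 11): C(16, 5) = 4368. Paths through (1, 2): (paths (0, 0) → (1, 2)) × (paths (1, 2) → (5, 11)) = C(3, 1) · C(13, 4) = 3 · 715 = 2145. Avoidance count = 4368 − 2145 = 2223.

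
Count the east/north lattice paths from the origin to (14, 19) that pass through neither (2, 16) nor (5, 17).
Number of paths = 817324875

Inclusion–exclusion. Total paths: C(33, 14) = 818809200. Through P₁: C(18, 2)·C(15, 12) = 69615. Through P₂: C(22, 5)·C(11, 9) = 1448370. Since P₁ is strictly southwest of P₂, a monotone path through both must visit P₁ then P₂; paths through both = C(18, 2)·C(4, 3)·C(11, 9) = 33660. Avoid both = 818809200 − 69615 − 1448370 + 33660 = 817324875.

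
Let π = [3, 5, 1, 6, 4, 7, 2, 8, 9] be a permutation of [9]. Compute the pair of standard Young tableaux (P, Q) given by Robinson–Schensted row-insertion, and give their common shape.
P = [1, 2, 6, 7, 8, 9] / [3, 4] / [5];  Q = [1, 2, 4, 6, 8, 9] / [3, 5] / [7];  common shape = (6, 2, 1)

Row-insert the values π_1, π_2, … into P one at a time, bumping the leftmost entry strictly greater than the inserted value down to the next row. The recording tableau Q records, in position (i, j), the step at which that cell was added to P.
  Insert 3 (step 1): P = [3];  Q = [1]
  Insert 5 (step 2): P = [3, 5];  Q = [1, 2]
  Insert 1 (step 3): P = [1, 5] / [3];  Q = [1, 2] / [3]
  Insert 6 (step 4): P = [1, 5, 6] / [3];  Q = [1, 2, 4] / [3]
  Insert 4 (step 5): P = [1, 4, 6] / [3, 5];  Q = [1, 2, 4] / [3, 5]
  Insert 7 (step 6): P = [1, 4, 6, 7] / [3, 5];  Q = [1, 2, 4, 6] / [3, 5]
  Insert 2 (step 7): P = [1, 2, 6, 7] / [3, 4] / [5];  Q = [1, 2, 4, 6] / [3, 5] / [7]
  Insert 8 (step 8): P = [1, 2, 6, 7, 8] / [3, 4] / [5];  Q = [1, 2, 4, 6, 8] / [3, 5] / [7]
  Insert 9 (step 9): P = [1, 2, 6, 7, 8, 9] / [3, 4] / [5];  Q = [1, 2, 4, 6, 8, 9] / [3, 5] / [7]
Final shape: (6, 2, 1).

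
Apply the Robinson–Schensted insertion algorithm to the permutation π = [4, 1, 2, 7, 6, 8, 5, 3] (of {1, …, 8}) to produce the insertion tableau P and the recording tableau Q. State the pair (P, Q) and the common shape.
P = [1, 2, 3, 8] / [4, 5] / [6] / [7];  Q = [1, 3, 4, 6] / [2, 5] / [7] / [8];  common shape = (4, 2, 1, 1)

Row-insert the values π_1, π_2, … into P one at a time, bumping the leftmost entry strictly greater than the inserted value down to the next row. The recording tableau Q records, in position (i, j), the step at which that cell was added to P.
  Insert 4 (step 1): P = [4];  Q = [1]
  Insert 1 (step 2): P = [1] / [4];  Q = [1] / [2]
  Insert 2 (step 3): P = [1, 2] / [4];  Q = [1, 3] / [2]
  Insert 7 (step 4): P = [1, 2, 7] / [4];  Q = [1, 3, 4] / [2]
  Insert 6 (step 5): P = [1, 2, 6] / [4, 7];  Q = [1, 3, 4] / [2, 5]
  Insert 8 (step 6): P = [1, 2, 6, 8] / [4, 7];  Q = [1, 3, 4, 6] / [2, 5]
  Insert 5 (step 7): P = [1, 2, 5, 8] / [4, 6] / [7];  Q = [1, 3, 4, 6] / [2, 5] / [7]
  Insert 3 (step 8): P = [1, 2, 3, 8] / [4, 5] / [6] / [7];  Q = [1, 3, 4, 6] / [2, 5] / [7] / [8]
Final shape: (4, 2, 1, 1).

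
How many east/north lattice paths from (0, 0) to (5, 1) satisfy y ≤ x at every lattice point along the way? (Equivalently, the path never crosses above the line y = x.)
Number of paths = 5

By the reflection principle (André's argument), the number of monotone paths to (5, 1) with n ≤ m that never go above y = x is C(6, 5) − C(6, 6) = 6 − 1 = 5.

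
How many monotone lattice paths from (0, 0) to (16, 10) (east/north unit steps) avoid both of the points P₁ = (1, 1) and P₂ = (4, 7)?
Number of paths = 2623017

Inclusion–exclusion. Total paths: C(26, 16) = 5311735. Through P₁: C(2, 1)·C(24, 15) = 2615008. Through P₂: C(11, 4)·C(15, 12) = 150150. Since P₁ is strictly southwest of P₂, a monotone path through both must visit P₁ then P₂; paths through both = C(2, 1)·C(9, 3)·C(15, 12) = 76440. Avoid both = 5311735 − 2615008 − 150150 + 76440 = 2623017.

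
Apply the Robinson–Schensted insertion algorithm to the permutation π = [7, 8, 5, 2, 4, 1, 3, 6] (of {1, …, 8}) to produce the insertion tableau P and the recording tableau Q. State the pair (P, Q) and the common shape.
P = [1, 3, 6] / [2, 4] / [5, 8] / [7];  Q = [1, 2, 8] / [3, 5] / [4, 7] / [6];  common shape = (3, 2, 2, 1)

Row-insert the values π_1, π_2, … into P one at a time, bumping the leftmost entry strictly greater than the inserted value down to the next row. The recording tableau Q records, in position (i, j), the step at which that cell was added to P.
  Insert 7 (step 1): P = [7];  Q = [1]
  Insert 8 (step 2): P = [7, 8];  Q = [1, 2]
  Insert 5 (step 3): P = [5, 8] / [7];  Q = [1, 2] / [3]
  Insert 2 (step 4): P = [2, 8] / [5] / [7];  Q = [1, 2] / [3] / [4]
  Insert 4 (step 5): P = [2, 4] / [5, 8] / [7];  Q = [1, 2] / [3, 5] / [4]
  Insert 1 (step 6): P = [1, 4] / [2, 8] / [5] / [7];  Q = [1, 2] / [3, 5] / [4] / [6]
  Insert 3 (step 7): P = [1, 3] / [2, 4] / [5, 8] / [7];  Q = [1, 2] / [3, 5] / [4, 7] / [6]
  Insert 6 (step 8): P = [1, 3, 6] / [2, 4] / [5, 8] / [7];  Q = [1, 2, 8] / [3, 5] / [4, 7] / [6]
Final shape: (3, 2, 2, 1).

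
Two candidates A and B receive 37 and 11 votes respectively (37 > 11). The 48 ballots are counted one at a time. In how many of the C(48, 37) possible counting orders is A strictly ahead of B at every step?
Strict-lead orderings = 12239066866

Total orderings of the 48 votes with 37 for A: C(48, 37) = 22595200368. By the Bertrand ballot formula (Cycle Lemma / reflection principle), the number of orderings in which A is strictly ahead of B throughout is (p − q)/(p + q) · C(p + q, p) = (37 − 11)/(37 + 11) · 22595200368 = 12239066866.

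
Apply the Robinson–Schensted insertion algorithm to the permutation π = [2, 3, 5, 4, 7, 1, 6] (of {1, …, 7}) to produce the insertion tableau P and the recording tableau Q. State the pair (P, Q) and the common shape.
P = [1, 3, 4, 6] / [2, 7] / [5];  Q = [1, 2, 3, 5] / [4, 7] / [6];  common shape = (4, 2, 1)

Row-insert the values π_1, π_2, … into P one at a time, bumping the leftmost entry strictly greater than the inserted value down to the next row. The recording tableau Q records, in position (i, j), the step at which that cell was added to P.
  Insert 2 (step 1): P = [2];  Q = [1]
  Insert 3 (step 2): P = [2, 3];  Q = [1, 2]
  Insert 5 (step 3): P = [2, 3, 5];  Q = [1, 2, 3]
  Insert 4 (step 4): P = [2, 3, 4] / [5];  Q = [1, 2, 3] / [4]
  Insert 7 (step 5): P = [2, 3, 4, 7] / [5];  Q = [1, 2, 3, 5] / [4]
  Insert 1 (step 6): P = [1, 3, 4, 7] / [2] / [5];  Q = [1, 2, 3, 5] / [4] / [6]
  Insert 6 (step 7): P = [1, 3, 4, 6] / [2, 7] / [5];  Q = [1, 2, 3, 5] / [4, 7] / [6]
Final shape: (4, 2, 1).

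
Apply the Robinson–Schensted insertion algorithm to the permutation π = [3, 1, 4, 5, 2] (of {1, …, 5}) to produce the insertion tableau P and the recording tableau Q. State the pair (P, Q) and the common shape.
P = [1, 2, 5] / [3, 4];  Q = [1, 3, 4] / [2, 5];  common shape = (3, 2)

Row-insert the values π_1, π_2, … into P one at a time, bumping the leftmost entry strictly greater than the inserted value down to the next row. The recording tableau Q records, in position (i, j), the step at which that cell was added to P.
  Insert 3 (step 1): P = [3];  Q = [1]
  Insert 1 (step 2): P = [1] / [3];  Q = [1] / [2]
  Insert 4 (step 3): P = [1, 4] / [3];  Q = [1, 3] / [2]
  Insert 5 (step 4): P = [1, 4, 5] / [3];  Q = [1, 3, 4] / [2]
  Insert 2 (step 5): P = [1, 2, 5] / [3, 4];  Q = [1, 3, 4] / [2, 5]
Final shape: (3, 2).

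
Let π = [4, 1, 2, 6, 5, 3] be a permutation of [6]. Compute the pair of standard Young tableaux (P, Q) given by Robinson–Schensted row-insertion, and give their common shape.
P = [1, 2, 3] / [4, 5] / [6];  Q = [1, 3, 4] / [2, 5] / [6];  common shape = (3, 2, 1)

Row-insert the values π_1, π_2, … into P one at a time, bumping the leftmost entry strictly greater than the inserted value down to the next row. The recording tableau Q records, in position (i, j), the step at which that cell was added to P.
  Insert 4 (step 1): P = [4];  Q = [1]
  Insert 1 (step 2): P = [1] / [4];  Q = [1] / [2]
  Insert 2 (step 3): P = [1, 2] / [4];  Q = [1, 3] / [2]
  Insert 6 (step 4): P = [1, 2, 6] / [4];  Q = [1, 3, 4] / [2]
  Insert 5 (step 5): P = [1, 2, 5] / [4, 6];  Q = [1, 3, 4] / [2, 5]
  Insert 3 (step 6): P = [1, 2, 3] / [4, 5] / [6];  Q = [1, 3, 4] / [2, 5] / [6]
Final shape: (3, 2, 1).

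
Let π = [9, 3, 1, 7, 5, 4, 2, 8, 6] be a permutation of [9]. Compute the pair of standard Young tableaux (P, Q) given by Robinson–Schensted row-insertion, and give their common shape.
P = [1, 2, 6] / [3, 4, 8] / [5] / [7] / [9];  Q = [1, 4, 8] / [2, 5, 9] / [3] / [6] / [7];  common shape = (3, 3, 1, 1, 1)

Row-insert the values π_1, π_2, … into P one at a time, bumping the leftmost entry strictly greater than the inserted value down to the next row. The recording tableau Q records, in position (i, j), the step at which that cell was added to P.
  Insert 9 (step 1): P = [9];  Q = [1]
  Insert 3 (step 2): P = [3] / [9];  Q = [1] / [2]
  Insert 1 (step 3): P = [1] / [3] / [9];  Q = [1] / [2] / [3]
  Insert 7 (step 4): P = [1, 7] / [3] / [9];  Q = [1, 4] / [2] / [3]
  Insert 5 (step 5): P = [1, 5] / [3, 7] / [9];  Q = [1, 4] / [2, 5] / [3]
  Insert 4 (step 6): P = [1, 4] / [3, 5] / [7] / [9];  Q = [1, 4] / [2, 5] / [3] / [6]
  Insert 2 (step 7): P = [1, 2] / [3, 4] / [5] / [7] / [9];  Q = [1, 4] / [2, 5] / [3] / [6] / [7]
  Insert 8 (step 8): P = [1, 2, 8] / [3, 4] / [5] / [7] / [9];  Q = [1, 4, 8] / [2, 5] / [3] / [6] / [7]
  Insert 6 (step 9): P = [1, 2, 6] / [3, 4, 8] / [5] / [7] / [9];  Q = [1, 4, 8] / [2, 5, 9] / [3] / [6] / [7]
Final shape: (3, 3, 1, 1, 1).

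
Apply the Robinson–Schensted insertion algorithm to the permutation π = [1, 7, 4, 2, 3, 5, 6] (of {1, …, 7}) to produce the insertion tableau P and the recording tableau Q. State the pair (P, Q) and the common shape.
P = [1, 2, 3, 5, 6] / [4] / [7];  Q = [1, 2, 5, 6, 7] / [3] / [4];  common shape = (5, 1, 1)

Row-insert the values π_1, π_2, … into P one at a time, bumping the leftmost entry strictly greater than the inserted value down to the next row. The recording tableau Q records, in position (i, j), the step at which that cell was added to P.
  Insert 1 (step 1): P = [1];  Q = [1]
  Insert 7 (step 2): P = [1, 7];  Q = [1, 2]
  Insert 4 (step 3): P = [1, 4] / [7];  Q = [1, 2] / [3]
  Insert 2 (step 4): P = [1, 2] / [4] / [7];  Q = [1, 2] / [3] / [4]
  Insert 3 (step 5): P = [1, 2, 3] / [4] / [7];  Q = [1, 2, 5] / [3] / [4]
  Insert 5 (step 6): P = [1, 2, 3, 5] / [4] / [7];  Q = [1, 2, 5, 6] / [3] / [4]
  Insert 6 (step 7): P = [1, 2, 3, 5, 6] / [4] / [7];  Q = [1, 2, 5, 6, 7] / [3] / [4]
Final shape: (5, 1, 1).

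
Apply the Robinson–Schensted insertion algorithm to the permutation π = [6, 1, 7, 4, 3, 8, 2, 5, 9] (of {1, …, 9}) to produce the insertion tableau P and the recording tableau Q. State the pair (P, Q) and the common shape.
P = [1, 2, 5, 9] / [3, 7, 8] / [4] / [6];  Q = [1, 3, 6, 9] / [2, 4, 8] / [5] / [7];  common shape = (4, 3, 1, 1)

Row-insert the values π_1, π_2, … into P one at a time, bumping the leftmost entry strictly greater than the inserted value down to the next row. The recording tableau Q records, in position (i, j), the step at which that cell was added to P.
  Insert 6 (step 1): P = [6];  Q = [1]
  Insert 1 (step 2): P = [1] / [6];  Q = [1] / [2]
  Insert 7 (step 3): P = [1, 7] / [6];  Q = [1, 3] / [2]
  Insert 4 (step 4): P = [1, 4] / [6, 7];  Q = [1, 3] / [2, 4]
  Insert 3 (step 5): P = [1, 3] / [4, 7] / [6];  Q = [1, 3] / [2, 4] / [5]
  Insert 8 (step 6): P = [1, 3, 8] / [4, 7] / [6];  Q = [1, 3, 6] / [2, 4] / [5]
  Insert 2 (step 7): P = [1, 2, 8] / [3, 7] / [4] / [6];  Q = [1, 3, 6] / [2, 4] / [5] / [7]
  Insert 5 (step 8): P = [1, 2, 5] / [3, 7, 8] / [4] / [6];  Q = [1, 3, 6] / [2, 4, 8] / [5] / [7]
  Insert 9 (step 9): P = [1, 2, 5, 9] / [3, 7, 8] / [4] / [6];  Q = [1, 3, 6, 9] / [2, 4, 8] / [5] / [7]
Final shape: (4, 3, 1, 1).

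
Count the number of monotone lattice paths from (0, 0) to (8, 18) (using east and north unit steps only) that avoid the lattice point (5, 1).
Number of paths = 1555435

Total paths from (0, 0) to (8, 18): C(26, 8) = 1562275. Paths through (5, 1): (paths (0, 0) → (5, 1)) × (paths (5, 1) → (8, 18)) = C(6, 5) · C(20, 3) = 6 · 1140 = 6840. Avoidance count = 1562275 − 6840 = 1555435.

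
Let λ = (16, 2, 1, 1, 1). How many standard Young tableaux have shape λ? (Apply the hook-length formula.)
# SYT of shape (16, 2, 1, 1, 1) = 61047

Hook-length formula: f^λ = n! / Π hook(c), product over all cells c of the Young diagram. For λ = (16, 2, 1, 1, 1), n = 21 boxes. Hook lengths by row (left-to-right, top-to-bottom): [20, 16, 14, 13, 12, 11, 10, 9, 8, 7, 6, 5, 4, 3, 2, 1]; [5, 1]; [3]; [2]; [1]. Product of hooks = 836911595520000. So f^λ = 21! / 836911595520000 = 51090942171709440000 / 836911595520000 = 61047.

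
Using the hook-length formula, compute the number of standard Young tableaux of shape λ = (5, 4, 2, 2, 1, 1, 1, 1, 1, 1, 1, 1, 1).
# SYT of shape (5, 4, 2, 2, 1, 1, 1, 1, 1, 1, 1, 1, 1) = 54774720

Hook-length formula: f^λ = n! / Π hook(c), product over all cells c of the Young diagram. For λ = (5, 4, 2, 2, 1, 1, 1, 1, 1, 1, 1, 1, 1), n = 22 boxes. Hook lengths by row (left-to-right, top-to-bottom): [17, 7, 4, 3, 1]; [15, 5, 2, 1]; [12, 2]; [11, 1]; [9]; [8]; [7]; [6]; [5]; [4]; [3]; [2]; [1]. Product of hooks = 20520428544000. So f^λ = 22! / 20520428544000 = 1124000727777607680000 / 20520428544000 = 54774720.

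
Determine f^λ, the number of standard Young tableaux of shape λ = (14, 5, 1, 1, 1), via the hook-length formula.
# SYT of shape (14, 5, 1, 1, 1) = 6217750

Hook-length formula: f^λ = n! / Π hook(c), product over all cells c of the Young diagram. For λ = (14, 5, 1, 1, 1), n = 22 boxes. Hook lengths by row (left-to-right, top-to-bottom): [18, 14, 13, 12, 11, 9, 8, 7, 6, 5, 4, 3, 2, 1]; [8, 4, 3, 2, 1]; [3]; [2]; [1]. Product of hooks = 180772904632320. So f^λ = 22! / 180772904632320 = 1124000727777607680000 / 180772904632320 = 6217750.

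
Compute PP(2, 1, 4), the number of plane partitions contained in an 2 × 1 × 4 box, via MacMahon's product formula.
PP(2, 1, 4) = 15

Evaluate the triple product over i = 1..2, j = 1..1, k = 1..4. The factors are (2/1) · (3/2) · (4/3) · (5/4) · (3/2) · (4/3) · (5/4) · (6/5). The numerators and denominators telescope so the product is an integer; carrying out the multiplication exactly gives PP(2, 1, 4) = 15.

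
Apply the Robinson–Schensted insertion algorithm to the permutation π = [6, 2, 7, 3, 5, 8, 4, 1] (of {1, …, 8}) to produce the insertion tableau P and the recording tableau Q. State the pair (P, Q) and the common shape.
P = [1, 3, 4, 8] / [2, 7] / [5] / [6];  Q = [1, 3, 5, 6] / [2, 4] / [7] / [8];  common shape = (4, 2, 1, 1)

Row-insert the values π_1, π_2, … into P one at a time, bumping the leftmost entry strictly greater than the inserted value down to the next row. The recording tableau Q records, in position (i, j), the step at which that cell was added to P.
  Insert 6 (step 1): P = [6];  Q = [1]
  Insert 2 (step 2): P = [2] / [6];  Q = [1] / [2]
  Insert 7 (step 3): P = [2, 7] / [6];  Q = [1, 3] / [2]
  Insert 3 (step 4): P = [2, 3] / [6, 7];  Q = [1, 3] / [2, 4]
  Insert 5 (step 5): P = [2, 3, 5] / [6, 7];  Q = [1, 3, 5] / [2, 4]
  Insert 8 (step 6): P = [2, 3, 5, 8] / [6, 7];  Q = [1, 3, 5, 6] / [2, 4]
  Insert 4 (step 7): P = [2, 3, 4, 8] / [5, 7] / [6];  Q = [1, 3, 5, 6] / [2, 4] / [7]
  Insert 1 (step 8): P = [1, 3, 4, 8] / [2, 7] / [5] / [6];  Q = [1, 3, 5, 6] / [2, 4] / [7] / [8]
Final shape: (4, 2, 1, 1).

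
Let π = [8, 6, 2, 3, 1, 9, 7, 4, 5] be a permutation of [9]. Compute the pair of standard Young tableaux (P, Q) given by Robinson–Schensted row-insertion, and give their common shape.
P = [1, 3, 4, 5] / [2, 7] / [6, 9] / [8];  Q = [1, 4, 6, 9] / [2, 7] / [3, 8] / [5];  common shape = (4, 2, 2, 1)

Row-insert the values π_1, π_2, … into P one at a time, bumping the leftmost entry strictly greater than the inserted value down to the next row. The recording tableau Q records, in position (i, j), the step at which that cell was added to P.
  Insert 8 (step 1): P = [8];  Q = [1]
  Insert 6 (step 2): P = [6] / [8];  Q = [1] / [2]
  Insert 2 (step 3): P = [2] / [6] / [8];  Q = [1] / [2] / [3]
  Insert 3 (step 4): P = [2, 3] / [6] / [8];  Q = [1, 4] / [2] / [3]
  Insert 1 (step 5): P = [1, 3] / [2] / [6] / [8];  Q = [1, 4] / [2] / [3] / [5]
  Insert 9 (step 6): P = [1, 3, 9] / [2] / [6] / [8];  Q = [1, 4, 6] / [2] / [3] / [5]
  Insert 7 (step 7): P = [1, 3, 7] / [2, 9] / [6] / [8];  Q = [1, 4, 6] / [2, 7] / [3] / [5]
  Insert 4 (step 8): P = [1, 3, 4] / [2, 7] / [6, 9] / [8];  Q = [1, 4, 6] / [2, 7] / [3, 8] / [5]
  Insert 5 (step 9): P = [1, 3, 4, 5] / [2, 7] / [6, 9] / [8];  Q = [1, 4, 6, 9] / [2, 7] / [3, 8] / [5]
Final shape: (4, 2, 2, 1).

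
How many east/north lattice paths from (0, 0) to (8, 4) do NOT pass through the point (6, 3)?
Number of paths = 243

Total paths from (0, 0) to (8, 4): C(12, 8) = 495. Paths through (6, 3): (paths (0, 0) → (6, 3)) × (paths (6, 3) → (8, 4)) = C(9, 6) · C(3, 2) = 84 · 3 = 252. Avoidance count = 495 − 252 = 243.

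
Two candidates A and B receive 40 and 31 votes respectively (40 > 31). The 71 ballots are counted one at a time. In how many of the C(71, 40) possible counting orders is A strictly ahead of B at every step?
Strict-lead orderings = 16068698726557792392

Total orderings of the 71 votes with 40 for A: C(71, 40) = 126764178842844806648. By the Bertrand ballot formula (Cycle Lemma / reflection principle), the number of orderings in which A is strictly ahead of B throughout is (p − q)/(p + q) · C(p + q, p) = (40 − 31)/(40 + 31) · 126764178842844806648 = 16068698726557792392.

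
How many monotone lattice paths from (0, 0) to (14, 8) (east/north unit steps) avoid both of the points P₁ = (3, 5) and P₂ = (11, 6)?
Number of paths = 180666

Inclusion–exclusion. Total paths: C(22, 14) = 319770. Through P₁: C(8, 3)·C(14, 11) = 20384. Through P₂: C(17, 11)·C(5, 3) = 123760. Since P₁ is strictly southwest of P₂, a monotone path through both must visit P₁ then P₂; paths through both = C(8, 3)·C(9, 8)·C(5, 3) = 5040. Avoid both = 319770 − 20384 − 123760 + 5040 = 180666.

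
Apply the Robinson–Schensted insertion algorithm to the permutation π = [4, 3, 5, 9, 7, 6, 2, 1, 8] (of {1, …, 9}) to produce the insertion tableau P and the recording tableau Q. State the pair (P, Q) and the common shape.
P = [1, 5, 6, 8] / [2, 7] / [3] / [4] / [9];  Q = [1, 3, 4, 9] / [2, 5] / [6] / [7] / [8];  common shape = (4, 2, 1, 1, 1)

Row-insert the values π_1, π_2, … into P one at a time, bumping the leftmost entry strictly greater than the inserted value down to the next row. The recording tableau Q records, in position (i, j), the step at which that cell was added to P.
  Insert 4 (step 1): P = [4];  Q = [1]
  Insert 3 (step 2): P = [3] / [4];  Q = [1] / [2]
  Insert 5 (step 3): P = [3, 5] / [4];  Q = [1, 3] / [2]
  Insert 9 (step 4): P = [3, 5, 9] / [4];  Q = [1, 3, 4] / [2]
  Insert 7 (step 5): P = [3, 5, 7] / [4, 9];  Q = [1, 3, 4] / [2, 5]
  Insert 6 (step 6): P = [3, 5, 6] / [4, 7] / [9];  Q = [1, 3, 4] / [2, 5] / [6]
  Insert 2 (step 7): P = [2, 5, 6] / [3, 7] / [4] / [9];  Q = [1, 3, 4] / [2, 5] / [6] / [7]
  Insert 1 (step 8): P = [1, 5, 6] / [2, 7] / [3] / [4] / [9];  Q = [1, 3, 4] / [2, 5] / [6] / [7] / [8]
  Insert 8 (step 9): P = [1, 5, 6, 8] / [2, 7] / [3] / [4] / [9];  Q = [1, 3, 4, 9] / [2, 5] / [6] / [7] / [8]
Final shape: (4, 2, 1, 1, 1).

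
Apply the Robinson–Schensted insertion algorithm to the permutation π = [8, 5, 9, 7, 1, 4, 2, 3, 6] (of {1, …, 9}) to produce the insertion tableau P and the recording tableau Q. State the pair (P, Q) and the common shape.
P = [1, 2, 3, 6] / [4, 7] / [5, 9] / [8];  Q = [1, 3, 8, 9] / [2, 4] / [5, 6] / [7];  common shape = (4, 2, 2, 1)

Row-insert the values π_1, π_2, … into P one at a time, bumping the leftmost entry strictly greater than the inserted value down to the next row. The recording tableau Q records, in position (i, j), the step at which that cell was added to P.
  Insert 8 (step 1): P = [8];  Q = [1]
  Insert 5 (step 2): P = [5] / [8];  Q = [1] / [2]
  Insert 9 (step 3): P = [5, 9] / [8];  Q = [1, 3] / [2]
  Insert 7 (step 4): P = [5, 7] / [8, 9];  Q = [1, 3] / [2, 4]
  Insert 1 (step 5): P = [1, 7] / [5, 9] / [8];  Q = [1, 3] / [2, 4] / [5]
  Insert 4 (step 6): P = [1, 4] / [5, 7] / [8, 9];  Q = [1, 3] / [2, 4] / [5, 6]
  Insert 2 (step 7): P = [1, 2] / [4, 7] / [5, 9] / [8];  Q = [1, 3] / [2, 4] / [5, 6] / [7]
  Insert 3 (step 8): P = [1, 2, 3] / [4, 7] / [5, 9] / [8];  Q = [1, 3, 8] / [2, 4] / [5, 6] / [7]
  Insert 6 (step 9): P = [1, 2, 3, 6] / [4, 7] / [5, 9] / [8];  Q = [1, 3, 8, 9] / [2, 4] / [5, 6] / [7]
Final shape: (4, 2, 2, 1).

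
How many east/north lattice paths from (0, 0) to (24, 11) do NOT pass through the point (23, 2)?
Number of paths = 417222900

Total paths from (0, 0) to (24, 11): C(35, 24) = 417225900. Paths through (23, 2): (paths (0, 0) → (23, 2)) × (paths (23, 2) → (24, 11)) = C(25, 23) · C(10, 1) = 300 · 10 = 3000. Avoidance count = 417225900 − 3000 = 417222900.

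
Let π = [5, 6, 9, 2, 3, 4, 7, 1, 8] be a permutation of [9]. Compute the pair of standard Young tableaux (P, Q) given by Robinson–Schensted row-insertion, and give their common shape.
P = [1, 3, 4, 7, 8] / [2, 6, 9] / [5];  Q = [1, 2, 3, 7, 9] / [4, 5, 6] / [8];  common shape = (5, 3, 1)

Row-insert the values π_1, π_2, … into P one at a time, bumping the leftmost entry strictly greater than the inserted value down to the next row. The recording tableau Q records, in position (i, j), the step at which that cell was added to P.
  Insert 5 (step 1): P = [5];  Q = [1]
  Insert 6 (step 2): P = [5, 6];  Q = [1, 2]
  Insert 9 (step 3): P = [5, 6, 9];  Q = [1, 2, 3]
  Insert 2 (step 4): P = [2, 6, 9] / [5];  Q = [1, 2, 3] / [4]
  Insert 3 (step 5): P = [2, 3, 9] / [5, 6];  Q = [1, 2, 3] / [4, 5]
  Insert 4 (step 6): P = [2, 3, 4] / [5, 6, 9];  Q = [1, 2, 3] / [4, 5, 6]
  Insert 7 (step 7): P = [2, 3, 4, 7] / [5, 6, 9];  Q = [1, 2, 3, 7] / [4, 5, 6]
  Insert 1 (step 8): P = [1, 3, 4, 7] / [2, 6, 9] / [5];  Q = [1, 2, 3, 7] / [4, 5, 6] / [8]
  Insert 8 (step 9): P = [1, 3, 4, 7, 8] / [2, 6, 9] / [5];  Q = [1, 2, 3, 7, 9] / [4, 5, 6] / [8]
Final shape: (5, 3, 1).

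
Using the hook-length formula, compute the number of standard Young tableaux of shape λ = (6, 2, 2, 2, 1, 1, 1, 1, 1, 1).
# SYT of shape (6, 2, 2, 2, 1, 1, 1, 1, 1, 1) = 714714

Hook-length formula: f^λ = n! / Π hook(c), product over all cells c of the Young diagram. For λ = (6, 2, 2, 2, 1, 1, 1, 1, 1, 1), n = 18 boxes. Hook lengths by row (left-to-right, top-to-bottom): [15, 8, 4, 3, 2, 1]; [10, 3]; [9, 2]; [8, 1]; [6]; [5]; [4]; [3]; [2]; [1]. Product of hooks = 8957952000. So f^λ = 18! / 8957952000 = 6402373705728000 / 8957952000 = 714714.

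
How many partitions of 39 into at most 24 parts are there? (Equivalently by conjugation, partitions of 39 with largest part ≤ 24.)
p(39, parts ≤ 24) = 30677

Use the recurrence p(n, m) = p(n, m−1) + p(n−m, m): either the largest part is < m (count p(n, m−1)) or the largest part is exactly m (remove one copy of m, count p(n−m, m)). With p(0, ·) = 1 this gives p(39, parts ≤ 24) = 30677. (By conjugating Young diagrams, this also counts partitions of 39 into at most 24 parts.)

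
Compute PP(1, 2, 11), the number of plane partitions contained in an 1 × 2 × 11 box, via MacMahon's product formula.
PP(1, 2, 11) = 78

Evaluate the triple product over i = 1..1, j = 1..2, k = 1..11. The factors are (2/1) · (3/2) · (4/3) · (5/4) · (6/5) · (7/6) · (8/7) · (9/8) · … (22 factors total). The numerators and denominators telescope so the product is an integer; carrying out the multiplication exactly gives PP(1, 2, 11) = 78.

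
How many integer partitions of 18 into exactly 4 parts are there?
p(18, 4 parts) = 47

Partitions of n into exactly k parts are in bijection with partitions of n − k into at most k parts (subtract 1 from each part). So p(18, exactly 4) = p(14, parts ≤ 4). Computing via the recurrence p(m, j) = p(m, j−1) + p(m−j, j) gives 47.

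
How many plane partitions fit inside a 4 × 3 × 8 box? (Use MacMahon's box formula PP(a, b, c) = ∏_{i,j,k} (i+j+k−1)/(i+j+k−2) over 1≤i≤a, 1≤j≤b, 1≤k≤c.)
PP(4, 3, 8) = 4723719

Evaluate the triple product over i = 1..4, j = 1..3, k = 1..8. The factors are (2/1) · (3/2) · (4/3) · (5/4) · (6/5) · (7/6) · (8/7) · (9/8) · … (96 factors total). The numerators and denominators telescope so the product is an integer; carrying out the multiplication exactly gives PP(4, 3, 8) = 4723719.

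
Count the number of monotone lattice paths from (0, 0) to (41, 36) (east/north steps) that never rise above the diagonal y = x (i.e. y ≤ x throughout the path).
Number of paths = 1666686537721857099910

By the reflection principle (André's argument), the number of monotone paths to (41, 36) with n ≤ m that never go above y = x is C(77, 41) − C(77, 42) = 11666805764052999699370 − 10000119226331142599460 = 1666686537721857099910.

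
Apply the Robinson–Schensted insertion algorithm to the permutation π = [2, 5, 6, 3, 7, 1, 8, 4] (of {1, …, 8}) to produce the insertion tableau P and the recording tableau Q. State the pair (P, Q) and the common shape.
P = [1, 3, 4, 7, 8] / [2, 6] / [5];  Q = [1, 2, 3, 5, 7] / [4, 8] / [6];  common shape = (5, 2, 1)

Row-insert the values π_1, π_2, … into P one at a time, bumping the leftmost entry strictly greater than the inserted value down to the next row. The recording tableau Q records, in position (i, j), the step at which that cell was added to P.
  Insert 2 (step 1): P = [2];  Q = [1]
  Insert 5 (step 2): P = [2, 5];  Q = [1, 2]
  Insert 6 (step 3): P = [2, 5, 6];  Q = [1, 2, 3]
  Insert 3 (step 4): P = [2, 3, 6] / [5];  Q = [1, 2, 3] / [4]
  Insert 7 (step 5): P = [2, 3, 6, 7] / [5];  Q = [1, 2, 3, 5] / [4]
  Insert 1 (step 6): P = [1, 3, 6, 7] / [2] / [5];  Q = [1, 2, 3, 5] / [4] / [6]
  Insert 8 (step 7): P = [1, 3, 6, 7, 8] / [2] / [5];  Q = [1, 2, 3, 5, 7] / [4] / [6]
  Insert 4 (step 8): P = [1, 3, 4, 7, 8] / [2, 6] / [5];  Q = [1, 2, 3, 5, 7] / [4, 8] / [6]
Final shape: (5, 2, 1).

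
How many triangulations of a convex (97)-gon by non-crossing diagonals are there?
C_95 = 944973797977428207852605870454939596837230758234904050

These polygon triangulations are counted by the Catalan number C_n = (1/(n + 1)) · C(2n, n). For n = 95: C_95 = (1/96) · C(190, 95) = 90717484605833107953850163563674201296374152790550788800/96 = 944973797977428207852605870454939596837230758234904050.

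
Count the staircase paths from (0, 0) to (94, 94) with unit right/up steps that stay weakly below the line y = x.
C_94 = 239993345518077005168915776623476723006280827488229600

These NE paths below the diagonal are counted by the Catalan number C_n = (1/(n + 1)) · C(2n, n). For n = 94: C_94 = (1/95) · C(188, 94) = 22799367824217315491046998779230288685596678611381812000/95 = 239993345518077005168915776623476723006280827488229600.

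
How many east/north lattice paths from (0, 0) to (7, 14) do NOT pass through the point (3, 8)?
Number of paths = 81630

Total paths from (0, 0) to (7, 14): C(21, 7) = 116280. Paths through (3, 8): (paths (0, 0) → (3, 8)) × (paths (3, 8) → (7, 14)) = C(11, 3) · C(10, 4) = 165 · 210 = 34650. Avoidance count = 116280 − 34650 = 81630.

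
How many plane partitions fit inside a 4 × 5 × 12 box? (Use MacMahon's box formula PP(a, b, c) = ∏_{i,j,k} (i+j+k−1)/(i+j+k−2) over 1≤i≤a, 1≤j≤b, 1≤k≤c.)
PP(4, 5, 12) = 1354627767168

Evaluate the triple product over i = 1..4, j = 1..5, k = 1..12. The factors are (2/1) · (3/2) · (4/3) · (5/4) · (6/5) · (7/6) · (8/7) · (9/8) · … (240 factors total). The numerators and denominators telescope so the product is an integer; carrying out the multiplication exactly gives PP(4, 5, 12) = 1354627767168.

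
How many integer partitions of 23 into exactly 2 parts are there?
p(23, 2 parts) = 11

Partitions of n into exactly k parts are in bijection with partitions of n − k into at most k parts (subtract 1 from each part). So p(23, exactly 2) = p(21, parts ≤ 2). Computing via the recurrence p(m, j) = p(m, j−1) + p(m−j, j) gives 11.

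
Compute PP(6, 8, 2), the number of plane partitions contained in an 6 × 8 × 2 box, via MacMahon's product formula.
PP(6, 8, 2) = 2147145

Evaluate the triple product over i = 1..6, j = 1..8, k = 1..2. The factors are (2/1) · (3/2) · (3/2) · (4/3) · (4/3) · (5/4) · (5/4) · (6/5) · … (96 factors total). The numerators and denominators telescope so the product is an integer; carrying out the multiplication exactly gives PP(6, 8, 2) = 2147145.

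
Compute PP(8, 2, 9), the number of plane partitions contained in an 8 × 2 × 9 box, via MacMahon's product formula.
PP(8, 2, 9) = 118195220

Evaluate the triple product over i = 1..8, j = 1..2, k = 1..9. The factors are (2/1) · (3/2) · (4/3) · (5/4) · (6/5) · (7/6) · (8/7) · (9/8) · … (144 factors total). The numerators and denominators telescope so the product is an integer; carrying out the multiplication exactly gives PP(8, 2, 9) = 118195220.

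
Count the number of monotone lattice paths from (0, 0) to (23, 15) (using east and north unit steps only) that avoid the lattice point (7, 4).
Number of paths = 11168781210

Total paths from (0, 0) to (23, 15): C(38, 23) = 15471286560. Paths through (7, 4): (paths (0, 0) → (7, 4)) × (paths (7, 4) → (23, 15)) = C(11, 7) · C(27, 16) = 330 · 13037895 = 4302505350. Avoidance count = 15471286560 − 4302505350 = 11168781210.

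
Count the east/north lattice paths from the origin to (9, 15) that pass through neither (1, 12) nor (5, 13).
Number of paths = 1177814

Inclusion–exclusion. Total paths: C(24, 9) = 1307504. Through P₁: C(13, 1)·C(11, 8) = 2145. Through P₂: C(18, 5)·C(6, 4) = 128520. Since P₁ is strictly southwest of P₂, a monotone path through both must visit P₁ then P₂; paths through both = C(13, 1)·C(5, 4)·C(6, 4) = 975. Avoid both = 1307504 − 2145 − 128520 + 975 = 1177814.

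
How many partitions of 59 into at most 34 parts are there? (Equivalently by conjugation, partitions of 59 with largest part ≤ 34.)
p(59, parts ≤ 34) = 824482

Use the recurrence p(n, m) = p(n, m−1) + p(n−m, m): either the largest part is < m (count p(n, m−1)) or the largest part is exactly m (remove one copy of m, count p(n−m, m)). With p(0, ·) = 1 this gives p(59, parts ≤ 34) = 824482. (By conjugating Young diagrams, this also counts partitions of 59 into at most 34 parts.)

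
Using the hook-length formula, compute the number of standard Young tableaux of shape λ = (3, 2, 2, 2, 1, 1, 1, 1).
# SYT of shape (3, 2, 2, 2, 1, 1, 1, 1) = 2574

Hook-length formula: f^λ = n! / Π hook(c), product over all cells c of the Young diagram. For λ = (3, 2, 2, 2, 1, 1, 1, 1), n = 13 boxes. Hook lengths by row (left-to-right, top-to-bottom): [10, 5, 1]; [8, 3]; [7, 2]; [6, 1]; [4]; [3]; [2]; [1]. Product of hooks = 2419200. So f^λ = 13! / 2419200 = 6227020800 / 2419200 = 2574.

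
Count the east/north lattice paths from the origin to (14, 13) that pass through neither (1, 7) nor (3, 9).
Number of paths = 19606464

Inclusion–exclusion. Total paths: C(27, 14) = 20058300. Through P₁: C(8, 1)·C(19, 13) = 217056. Through P₂: C(12, 3)·C(15, 11) = 300300. Since P₁ is strictly southwest of P₂, a monotone path through both must visit P₁ then P₂; paths through both = C(8, 1)·C(4, 2)·C(15, 11) = 65520. Avoid both = 20058300 − 217056 − 300300 + 65520 = 19606464.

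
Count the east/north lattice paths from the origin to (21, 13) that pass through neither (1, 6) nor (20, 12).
Number of paths = 472661270

Inclusion–exclusion. Total paths: C(34, 21) = 927983760. Through P₁: C(7, 1)·C(27, 20) = 6216210. Through P₂: C(32, 20)·C(2, 1) = 451585680. Since P₁ is strictly southwest of P₂, a monotone path through both must visit P₁ then P₂; paths through both = C(7, 1)·C(25, 19)·C(2, 1) = 2479400. Avoid both = 927983760 − 6216210 − 451585680 + 2479400 = 472661270.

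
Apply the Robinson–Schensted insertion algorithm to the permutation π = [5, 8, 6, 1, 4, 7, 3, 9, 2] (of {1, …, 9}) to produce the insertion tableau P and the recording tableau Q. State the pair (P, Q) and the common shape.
P = [1, 2, 7, 9] / [3, 6] / [4] / [5] / [8];  Q = [1, 2, 6, 8] / [3, 5] / [4] / [7] / [9];  common shape = (4, 2, 1, 1, 1)

Row-insert the values π_1, π_2, … into P one at a time, bumping the leftmost entry strictly greater than the inserted value down to the next row. The recording tableau Q records, in position (i, j), the step at which that cell was added to P.
  Insert 5 (step 1): P = [5];  Q = [1]
  Insert 8 (step 2): P = [5, 8];  Q = [1, 2]
  Insert 6 (step 3): P = [5, 6] / [8];  Q = [1, 2] / [3]
  Insert 1 (step 4): P = [1, 6] / [5] / [8];  Q = [1, 2] / [3] / [4]
  Insert 4 (step 5): P = [1, 4] / [5, 6] / [8];  Q = [1, 2] / [3, 5] / [4]
  Insert 7 (step 6): P = [1, 4, 7] / [5, 6] / [8];  Q = [1, 2, 6] / [3, 5] / [4]
  Insert 3 (step 7): P = [1, 3, 7] / [4, 6] / [5] / [8];  Q = [1, 2, 6] / [3, 5] / [4] / [7]
  Insert 9 (step 8): P = [1, 3, 7, 9] / [4, 6] / [5] / [8];  Q = [1, 2, 6, 8] / [3, 5] / [4] / [7]
  Insert 2 (step 9): P = [1, 2, 7, 9] / [3, 6] / [4] / [5] / [8];  Q = [1, 2, 6, 8] / [3, 5] / [4] / [7] / [9]
Final shape: (4, 2, 1, 1, 1).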